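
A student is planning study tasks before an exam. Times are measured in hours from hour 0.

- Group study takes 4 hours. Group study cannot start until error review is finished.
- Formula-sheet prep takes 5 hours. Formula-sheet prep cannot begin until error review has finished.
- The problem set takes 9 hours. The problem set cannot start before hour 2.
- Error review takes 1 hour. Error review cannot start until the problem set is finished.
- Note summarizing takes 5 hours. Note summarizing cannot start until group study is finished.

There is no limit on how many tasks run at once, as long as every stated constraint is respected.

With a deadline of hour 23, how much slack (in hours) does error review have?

The problem set waits on its own release at hour 2, so it starts at hour 2 and finishes at 2 + 9 = hour 11.
Error review waits on the problem set (finishes hour 11), so it starts at hour 11 and finishes at 11 + 1 = hour 12.

Working backward from the deadline:
Note summarizing has no dependents, so it just needs to finish by hour 23. Starting by 23 − 5 = hour 18 achieves that.
Group study has to be done before note summarizing (must start by hour 18). That means finishing by hour 18, i.e. starting by 18 − 4 = hour 14.
Nothing follows formula-sheet prep; the deadline of hour 23 is its only limit. It must start by 23 − 5 = hour 18.
Error review must finish in time for group study (must start by hour 14); formula-sheet prep (must start by hour 18). The tightest is hour 14, so error review must start by 14 − 1 = hour 13.
So error review can start as early as hour 11 and as late as hour 13, giving 13 − 11 = 2 hours of slack.

2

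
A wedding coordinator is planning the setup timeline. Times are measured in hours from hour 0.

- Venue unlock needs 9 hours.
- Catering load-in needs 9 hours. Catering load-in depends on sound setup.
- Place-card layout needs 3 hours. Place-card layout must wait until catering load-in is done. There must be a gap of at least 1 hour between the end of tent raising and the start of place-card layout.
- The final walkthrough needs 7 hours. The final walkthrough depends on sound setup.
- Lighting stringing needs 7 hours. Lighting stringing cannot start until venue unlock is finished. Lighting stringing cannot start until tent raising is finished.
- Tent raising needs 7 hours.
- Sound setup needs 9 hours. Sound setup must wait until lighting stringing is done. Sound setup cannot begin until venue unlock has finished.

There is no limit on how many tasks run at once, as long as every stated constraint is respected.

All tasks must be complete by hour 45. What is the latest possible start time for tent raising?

10

To finish by hour 45, place-card layout (duration 3) must start no later than hour 42.
Catering load-in must finish before place-card layout (must start by hour 42). With a 9-hour duration, catering load-in must start by 42 − 9 = hour 33.
Nothing follows the final walkthrough; the deadline of hour 45 is its only limit. It must start by 45 − 7 = hour 38.
Sound setup feeds catering load-in (must start by hour 33); the final walkthrough (must start by hour 38). Taking the minimum, sound setup must finish by hour 33 and start by 33 − 9 = hour 24.
Lighting stringing has to be done before sound setup (must start by hour 24). That means finishing by hour 24, i.e. starting by 24 − 7 = hour 17.
Tent raising feeds lighting stringing (must start by hour 17); place-card layout (must start by hour 42, minus 1-hour gap → hour 41). Taking the minimum, tent raising must finish by hour 17 and start by 17 − 7 = hour 10.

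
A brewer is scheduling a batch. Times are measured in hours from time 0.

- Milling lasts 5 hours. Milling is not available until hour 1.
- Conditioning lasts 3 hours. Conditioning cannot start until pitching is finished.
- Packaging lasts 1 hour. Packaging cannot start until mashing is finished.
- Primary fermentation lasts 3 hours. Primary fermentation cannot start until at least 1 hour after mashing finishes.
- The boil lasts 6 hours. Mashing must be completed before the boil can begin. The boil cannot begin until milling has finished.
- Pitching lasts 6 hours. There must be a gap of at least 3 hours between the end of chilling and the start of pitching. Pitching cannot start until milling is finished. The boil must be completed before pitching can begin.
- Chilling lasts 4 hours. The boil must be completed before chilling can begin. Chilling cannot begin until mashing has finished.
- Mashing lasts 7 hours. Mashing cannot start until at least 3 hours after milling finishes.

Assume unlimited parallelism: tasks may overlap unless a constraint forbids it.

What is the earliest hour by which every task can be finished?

38

Milling waits on its own release at hour 1, so it starts at hour 1 and finishes at 1 + 5 = hour 6.
Mashing cannot begin until milling (finishes hour 6, plus 3-hour gap → hour 9). It runs from hour 9 to 9 + 7 = hour 16.
Packaging cannot begin until mashing (finishes hour 16). It runs from hour 16 to 16 + 1 = hour 17.
After mashing (finishes hour 16, plus 1-hour gap → hour 17), primary fermentation can start at hour 17 and finishes at hour 20.
For the boil: mashing (finishes hour 16); milling (finishes hour 6). Taking the maximum gives a start of hour 16, and it finishes at 16 + 6 = hour 22.
Chilling needs all of the boil (finishes hour 22); mashing (finishes hour 16). That puts its earliest start at hour 22; it finishes at 22 + 4 = hour 26.
Pitching cannot start until chilling (finishes hour 26, plus 3-hour gap → hour 29); milling (finishes hour 6); the boil (finishes hour 22). The controlling bound is hour 29, so pitching finishes at 29 + 6 = hour 35.
After pitching (finishes hour 35), conditioning can start at hour 35 and finishes at hour 38.
All tasks are finished once the last one completes. Finish times: Milling at 6, Mashing at 16, The boil at 22, Chilling at 26, Pitching at 35, Primary fermentation at 20, Conditioning at 38, Packaging at 17. The latest is hour 38.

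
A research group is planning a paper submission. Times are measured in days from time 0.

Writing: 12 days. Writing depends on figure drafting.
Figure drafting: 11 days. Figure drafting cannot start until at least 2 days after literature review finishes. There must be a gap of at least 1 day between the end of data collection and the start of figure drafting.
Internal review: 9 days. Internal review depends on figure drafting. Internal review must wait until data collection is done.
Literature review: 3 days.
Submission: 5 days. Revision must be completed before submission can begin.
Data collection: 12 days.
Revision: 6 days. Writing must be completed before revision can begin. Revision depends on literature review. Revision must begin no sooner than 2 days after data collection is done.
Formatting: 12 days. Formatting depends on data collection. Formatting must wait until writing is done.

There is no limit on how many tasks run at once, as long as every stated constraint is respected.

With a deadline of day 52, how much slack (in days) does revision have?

Nothing blocks data collection, so it runs from day 0 to day 12.
Literature review has no prerequisites, so it starts at day 0 and finishes at day 3.
Figure drafting cannot start until literature review (finishes day 3, plus 2-day gap → day 5); data collection (finishes day 12, plus 1-day gap → day 13). The controlling bound is day 13, so figure drafting finishes at 13 + 11 = day 24.
After figure drafting (finishes day 24), writing can start at day 24 and finishes at day 36.
Revision cannot start until writing (finishes day 36); literature review (finishes day 3); data collection (finishes day 12, plus 2-day gap → day 14). The controlling bound is day 36, so revision finishes at 36 + 6 = day 42.

Working backward from the deadline:
Nothing follows submission; the deadline of day 52 is its only limit. It must start by 52 − 5 = day 47.
Revision must finish before submission (must start by day 47). With a 6-day duration, revision must start by 47 − 6 = day 41.
So revision can start as early as day 36 and as late as day 41, giving 41 − 36 = 5 days of slack.

5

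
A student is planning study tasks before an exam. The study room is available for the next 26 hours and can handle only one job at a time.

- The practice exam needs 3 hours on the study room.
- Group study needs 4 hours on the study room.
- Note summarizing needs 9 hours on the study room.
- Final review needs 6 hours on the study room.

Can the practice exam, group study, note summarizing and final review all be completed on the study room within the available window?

Running back to back, the jobs need 3 + 4 + 9 + 6 = 22 hours on the study room.
Since 22 ≤ 26, they fit within the window.

Yes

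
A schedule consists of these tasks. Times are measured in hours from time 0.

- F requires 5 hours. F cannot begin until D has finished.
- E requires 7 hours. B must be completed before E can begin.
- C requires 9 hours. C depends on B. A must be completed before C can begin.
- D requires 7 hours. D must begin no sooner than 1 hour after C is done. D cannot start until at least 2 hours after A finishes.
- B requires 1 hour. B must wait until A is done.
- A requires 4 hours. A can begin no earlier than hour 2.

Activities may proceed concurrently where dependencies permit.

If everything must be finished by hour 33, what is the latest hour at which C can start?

Nothing follows F; the deadline of hour 33 is its only limit. It must start by 33 − 5 = hour 28.
Since F (must start by hour 28) depends on it, D must finish by hour 28. Backing off its 7-hour duration gives a latest start of hour 21.
Since D (must start by hour 21, minus 1-hour gap → hour 20) depends on it, C must finish by hour 20. Backing off its 9-hour duration gives a latest start of hour 11.

11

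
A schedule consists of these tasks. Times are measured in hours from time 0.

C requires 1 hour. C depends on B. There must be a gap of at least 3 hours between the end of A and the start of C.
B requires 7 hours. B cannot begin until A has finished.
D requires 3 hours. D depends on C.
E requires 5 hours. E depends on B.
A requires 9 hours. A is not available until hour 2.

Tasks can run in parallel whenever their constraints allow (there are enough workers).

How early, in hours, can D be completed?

A waits on its own release at hour 2, so it starts at hour 2 and finishes at 2 + 9 = hour 11.
After A (finishes hour 11), B can start at hour 11 and finishes at hour 18.
C needs all of B (finishes hour 18); A (finishes hour 11, plus 3-hour gap → hour 14). That puts its earliest start at hour 18; it finishes at 18 + 1 = hour 19.
D waits on C (finishes hour 19), so it starts at hour 19 and finishes at 19 + 3 = hour 22.

22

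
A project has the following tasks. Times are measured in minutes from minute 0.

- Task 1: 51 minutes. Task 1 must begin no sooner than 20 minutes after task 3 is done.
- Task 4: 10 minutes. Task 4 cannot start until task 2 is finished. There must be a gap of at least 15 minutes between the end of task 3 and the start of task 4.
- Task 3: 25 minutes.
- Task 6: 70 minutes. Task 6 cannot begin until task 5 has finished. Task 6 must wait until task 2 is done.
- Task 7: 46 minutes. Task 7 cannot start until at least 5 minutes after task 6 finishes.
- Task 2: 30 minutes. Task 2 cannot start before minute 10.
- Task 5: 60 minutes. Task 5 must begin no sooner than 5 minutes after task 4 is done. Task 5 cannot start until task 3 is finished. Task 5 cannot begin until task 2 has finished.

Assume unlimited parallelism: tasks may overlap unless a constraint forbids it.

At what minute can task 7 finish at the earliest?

236

Task 3 has no prerequisites, so it starts at minute 0 and finishes at minute 25.
Task 2 cannot begin until its own release at minute 10. It runs from minute 10 to 10 + 30 = minute 40.
For task 4: task 2 (finishes minute 40); task 3 (finishes minute 25, plus 15-minute gap → minute 40). Taking the maximum gives a start of minute 40, and it finishes at 40 + 10 = minute 50.
Task 5 cannot start until task 4 (finishes minute 50, plus 5-minute gap → minute 55); task 3 (finishes minute 25); task 2 (finishes minute 40). The controlling bound is minute 55, so task 5 finishes at 55 + 60 = minute 115.
Task 6 needs all of task 5 (finishes minute 115); task 2 (finishes minute 40). That puts its earliest start at minute 115; it finishes at 115 + 70 = minute 185.
Task 7 waits on task 6 (finishes minute 185, plus 5-minute gap → minute 190), so it starts at minute 190 and finishes at 190 + 46 = minute 236.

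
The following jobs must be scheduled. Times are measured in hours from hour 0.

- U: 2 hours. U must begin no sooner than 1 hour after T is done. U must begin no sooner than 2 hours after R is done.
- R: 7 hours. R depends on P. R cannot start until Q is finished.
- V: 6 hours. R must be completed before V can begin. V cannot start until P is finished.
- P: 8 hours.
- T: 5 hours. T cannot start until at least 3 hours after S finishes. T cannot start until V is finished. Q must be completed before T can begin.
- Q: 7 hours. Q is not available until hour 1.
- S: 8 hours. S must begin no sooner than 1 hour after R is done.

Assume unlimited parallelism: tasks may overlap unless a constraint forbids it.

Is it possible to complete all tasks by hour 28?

No

After its own release at hour 1, Q can start at hour 1 and finishes at hour 8.
P has no prerequisites, so it starts at hour 0 and finishes at hour 8.
R needs all of P (finishes hour 8); Q (finishes hour 8). That puts its earliest start at hour 8; it finishes at 8 + 7 = hour 15.
V needs all of R (finishes hour 15); P (finishes hour 8). That puts its earliest start at hour 15; it finishes at 15 + 6 = hour 21.
After R (finishes hour 15, plus 1-hour gap → hour 16), S can start at hour 16 and finishes at hour 24.
T cannot start until S (finishes hour 24, plus 3-hour gap → hour 27); V (finishes hour 21); Q (finishes hour 8). The controlling bound is hour 27, so T finishes at 27 + 5 = hour 32.
U has to wait for T (finishes hour 32, plus 1-hour gap → hour 33); R (finishes hour 15, plus 2-hour gap → hour 17). The latest of these is hour 33, so U runs hour 33 to 33 + 2 = hour 35.
The earliest everything can be done is hour 35, which is after the deadline of 28, so it is not possible.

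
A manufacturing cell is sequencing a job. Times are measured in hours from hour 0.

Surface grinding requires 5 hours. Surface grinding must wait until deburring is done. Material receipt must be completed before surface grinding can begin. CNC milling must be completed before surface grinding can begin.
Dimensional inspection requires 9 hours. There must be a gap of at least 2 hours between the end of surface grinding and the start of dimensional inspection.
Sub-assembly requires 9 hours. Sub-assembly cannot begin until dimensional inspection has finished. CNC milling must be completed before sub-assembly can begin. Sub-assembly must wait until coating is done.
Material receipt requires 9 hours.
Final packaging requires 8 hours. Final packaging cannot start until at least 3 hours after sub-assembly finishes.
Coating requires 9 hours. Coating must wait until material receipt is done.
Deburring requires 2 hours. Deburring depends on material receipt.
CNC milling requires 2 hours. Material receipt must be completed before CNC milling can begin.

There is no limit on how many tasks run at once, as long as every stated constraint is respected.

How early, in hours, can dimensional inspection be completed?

27

Material receipt can start immediately at hour 0; it finishes at hour 9.
CNC milling waits on material receipt (finishes hour 9), so it starts at hour 9 and finishes at 9 + 2 = hour 11.
After material receipt (finishes hour 9), deburring can start at hour 9 and finishes at hour 11.
Surface grinding has to wait for deburring (finishes hour 11); material receipt (finishes hour 9); CNC milling (finishes hour 11). The latest of these is hour 11, so surface grinding runs hour 11 to 11 + 5 = hour 16.
Dimensional inspection waits on surface grinding (finishes hour 16, plus 2-hour gap → hour 18), so it starts at hour 18 and finishes at 18 + 9 = hour 27.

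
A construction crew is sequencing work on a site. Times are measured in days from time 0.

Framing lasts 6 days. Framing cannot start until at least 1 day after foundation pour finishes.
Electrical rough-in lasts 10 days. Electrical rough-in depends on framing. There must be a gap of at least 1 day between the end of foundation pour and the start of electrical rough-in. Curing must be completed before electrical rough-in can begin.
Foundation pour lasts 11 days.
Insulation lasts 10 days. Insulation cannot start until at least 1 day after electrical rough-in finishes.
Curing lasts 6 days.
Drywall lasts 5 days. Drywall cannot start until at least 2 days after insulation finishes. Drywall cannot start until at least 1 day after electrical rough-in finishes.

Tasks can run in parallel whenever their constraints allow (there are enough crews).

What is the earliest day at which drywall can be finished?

Curing has no prerequisites, so it starts at day 0 and finishes at day 6.
Nothing blocks foundation pour, so it runs from day 0 to day 11.
After foundation pour (finishes day 11, plus 1-day gap → day 12), framing can start at day 12 and finishes at day 18.
Electrical rough-in needs all of framing (finishes day 18); foundation pour (finishes day 11, plus 1-day gap → day 12); curing (finishes day 6). That puts its earliest start at day 18; it finishes at 18 + 10 = day 28.
Insulation waits on electrical rough-in (finishes day 28, plus 1-day gap → day 29), so it starts at day 29 and finishes at 29 + 10 = day 39.
Drywall needs all of insulation (finishes day 39, plus 2-day gap → day 41); electrical rough-in (finishes day 28, plus 1-day gap → day 29). That puts its earliest start at day 41; it finishes at 41 + 5 = day 46.

46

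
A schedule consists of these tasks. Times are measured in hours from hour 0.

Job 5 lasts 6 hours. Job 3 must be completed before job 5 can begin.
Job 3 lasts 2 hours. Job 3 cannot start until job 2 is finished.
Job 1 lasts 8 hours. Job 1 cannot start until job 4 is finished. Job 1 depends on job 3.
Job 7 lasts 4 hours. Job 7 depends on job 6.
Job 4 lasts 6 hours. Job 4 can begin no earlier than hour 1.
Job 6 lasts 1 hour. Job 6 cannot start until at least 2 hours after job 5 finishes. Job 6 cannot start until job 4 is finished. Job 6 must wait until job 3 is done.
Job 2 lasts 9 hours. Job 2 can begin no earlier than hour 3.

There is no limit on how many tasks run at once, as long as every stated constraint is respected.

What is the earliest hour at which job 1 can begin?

14

Job 4 cannot begin until its own release at hour 1. It runs from hour 1 to 1 + 6 = hour 7.
After its own release at hour 3, job 2 can start at hour 3 and finishes at hour 12.
Job 3 cannot begin until job 2 (finishes hour 12). It runs from hour 12 to 12 + 2 = hour 14.
Job 1 waits on job 4 (finishes hour 7); job 3 (finishes hour 14). The latest of these is hour 14, which is the earliest job 1 can start.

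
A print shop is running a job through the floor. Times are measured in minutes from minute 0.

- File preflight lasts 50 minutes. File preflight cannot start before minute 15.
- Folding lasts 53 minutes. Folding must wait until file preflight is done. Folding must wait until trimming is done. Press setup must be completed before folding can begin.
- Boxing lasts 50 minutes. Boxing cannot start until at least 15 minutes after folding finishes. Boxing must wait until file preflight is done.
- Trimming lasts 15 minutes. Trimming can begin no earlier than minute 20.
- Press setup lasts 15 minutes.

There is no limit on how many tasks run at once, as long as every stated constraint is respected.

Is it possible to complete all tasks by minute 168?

Trimming waits on its own release at minute 20, so it starts at minute 20 and finishes at 20 + 15 = minute 35.
Press setup has no prerequisites, so it starts at minute 0 and finishes at minute 15.
File preflight cannot begin until its own release at minute 15. It runs from minute 15 to 15 + 50 = minute 65.
Folding has to wait for file preflight (finishes minute 65); trimming (finishes minute 35); press setup (finishes minute 15). The latest of these is minute 65, so folding runs minute 65 to 65 + 53 = minute 118.
For boxing: folding (finishes minute 118, plus 15-minute gap → minute 133); file preflight (finishes minute 65). Taking the maximum gives a start of minute 133, and it finishes at 133 + 50 = minute 183.
The earliest everything can be done is minute 183, which is after the deadline of 168, so it is not possible.

No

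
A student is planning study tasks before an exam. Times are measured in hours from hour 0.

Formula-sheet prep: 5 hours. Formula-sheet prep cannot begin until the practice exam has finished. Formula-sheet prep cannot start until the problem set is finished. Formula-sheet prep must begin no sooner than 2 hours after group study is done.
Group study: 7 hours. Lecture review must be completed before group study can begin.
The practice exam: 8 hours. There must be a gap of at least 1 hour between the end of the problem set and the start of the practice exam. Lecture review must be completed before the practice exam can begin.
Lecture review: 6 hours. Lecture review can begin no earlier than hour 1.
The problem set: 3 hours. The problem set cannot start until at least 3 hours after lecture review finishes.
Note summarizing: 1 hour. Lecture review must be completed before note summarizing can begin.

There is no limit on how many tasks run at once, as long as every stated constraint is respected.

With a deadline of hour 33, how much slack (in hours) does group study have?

Lecture review waits on its own release at hour 1, so it starts at hour 1 and finishes at 1 + 6 = hour 7.
After lecture review (finishes hour 7), group study can start at hour 7 and finishes at hour 14.

Working backward from the deadline:
To finish by hour 33, formula-sheet prep (duration 5) must start no later than hour 28.
Group study must finish before formula-sheet prep (must start by hour 28, minus 2-hour gap → hour 26). With a 7-hour duration, group study must start by 26 − 7 = hour 19.
So group study can start as early as hour 7 and as late as hour 19, giving 19 − 7 = 12 hours of slack.

12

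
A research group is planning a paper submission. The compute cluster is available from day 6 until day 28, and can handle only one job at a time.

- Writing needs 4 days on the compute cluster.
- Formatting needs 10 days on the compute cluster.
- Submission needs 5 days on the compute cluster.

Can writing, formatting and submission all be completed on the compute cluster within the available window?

Yes

The compute cluster window is 28 − 6 = 22 days.
Running back to back, the jobs need 4 + 10 + 5 = 19 days on the compute cluster.
Since 19 ≤ 22, they fit within the window.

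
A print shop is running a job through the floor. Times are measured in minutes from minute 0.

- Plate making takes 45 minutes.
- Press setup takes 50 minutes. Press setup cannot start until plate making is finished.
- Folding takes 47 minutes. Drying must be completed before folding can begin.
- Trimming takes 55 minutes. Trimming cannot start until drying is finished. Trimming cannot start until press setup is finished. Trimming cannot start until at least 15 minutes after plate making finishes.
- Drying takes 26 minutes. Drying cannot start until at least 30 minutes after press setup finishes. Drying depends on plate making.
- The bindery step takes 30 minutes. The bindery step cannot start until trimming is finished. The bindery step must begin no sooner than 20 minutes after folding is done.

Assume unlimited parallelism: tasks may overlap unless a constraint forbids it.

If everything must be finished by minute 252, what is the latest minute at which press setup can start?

49

The bindery step has no dependents, so it just needs to finish by minute 252. Starting by 252 − 30 = minute 222 achieves that.
Since the bindery step (must start by minute 222) depends on it, trimming must finish by minute 222. Backing off its 55-minute duration gives a latest start of minute 167.
Folding has to be done before the bindery step (must start by minute 222, minus 20-minute gap → minute 202). That means finishing by minute 202, i.e. starting by 202 − 47 = minute 155.
Drying feeds trimming (must start by minute 167); folding (must start by minute 155). Taking the minimum, drying must finish by minute 155 and start by 155 − 26 = minute 129.
Press setup has several dependents: drying (must start by minute 129, minus 30-minute gap → minute 99); trimming (must start by minute 167). The earliest of those limits is minute 99, so press setup must start by 99 − 50 = minute 49.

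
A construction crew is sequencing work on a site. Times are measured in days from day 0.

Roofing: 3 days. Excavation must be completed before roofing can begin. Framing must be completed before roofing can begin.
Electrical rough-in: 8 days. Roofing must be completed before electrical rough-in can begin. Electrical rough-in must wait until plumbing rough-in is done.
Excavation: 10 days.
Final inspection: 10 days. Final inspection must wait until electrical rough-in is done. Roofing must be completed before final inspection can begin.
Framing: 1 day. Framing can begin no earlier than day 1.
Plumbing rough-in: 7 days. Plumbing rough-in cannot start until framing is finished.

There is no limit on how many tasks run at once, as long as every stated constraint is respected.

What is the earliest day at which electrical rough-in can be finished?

Framing cannot begin until its own release at day 1. It runs from day 1 to 1 + 1 = day 2.
Plumbing rough-in waits on framing (finishes day 2), so it starts at day 2 and finishes at 2 + 7 = day 9.
Nothing blocks excavation, so it runs from day 0 to day 10.
For roofing: excavation (finishes day 10); framing (finishes day 2). Taking the maximum gives a start of day 10, and it finishes at 10 + 3 = day 13.
Electrical rough-in needs all of roofing (finishes day 13); plumbing rough-in (finishes day 9). That puts its earliest start at day 13; it finishes at 13 + 8 = day 21.

21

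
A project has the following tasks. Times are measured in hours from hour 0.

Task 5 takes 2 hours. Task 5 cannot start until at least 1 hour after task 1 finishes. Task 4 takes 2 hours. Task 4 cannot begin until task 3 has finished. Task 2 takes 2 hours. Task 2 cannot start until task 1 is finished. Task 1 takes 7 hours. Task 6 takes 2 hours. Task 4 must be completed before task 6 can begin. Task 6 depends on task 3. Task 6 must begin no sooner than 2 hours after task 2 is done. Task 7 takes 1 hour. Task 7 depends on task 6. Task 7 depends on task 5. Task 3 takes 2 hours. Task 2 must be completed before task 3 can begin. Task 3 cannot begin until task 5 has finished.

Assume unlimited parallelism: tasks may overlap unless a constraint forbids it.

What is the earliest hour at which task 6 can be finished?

16

Task 1 has no prerequisites, so it starts at hour 0 and finishes at hour 7.
Task 5 cannot begin until task 1 (finishes hour 7, plus 1-hour gap → hour 8). It runs from hour 8 to 8 + 2 = hour 10.
After task 1 (finishes hour 7), task 2 can start at hour 7 and finishes at hour 9.
Task 3 cannot start until task 2 (finishes hour 9); task 5 (finishes hour 10). The controlling bound is hour 10, so task 3 finishes at 10 + 2 = hour 12.
Task 4 cannot begin until task 3 (finishes hour 12). It runs from hour 12 to 12 + 2 = hour 14.
Task 6 needs all of task 4 (finishes hour 14); task 3 (finishes hour 12); task 2 (finishes hour 9, plus 2-hour gap → hour 11). That puts its earliest start at hour 14; it finishes at 14 + 2 = hour 16.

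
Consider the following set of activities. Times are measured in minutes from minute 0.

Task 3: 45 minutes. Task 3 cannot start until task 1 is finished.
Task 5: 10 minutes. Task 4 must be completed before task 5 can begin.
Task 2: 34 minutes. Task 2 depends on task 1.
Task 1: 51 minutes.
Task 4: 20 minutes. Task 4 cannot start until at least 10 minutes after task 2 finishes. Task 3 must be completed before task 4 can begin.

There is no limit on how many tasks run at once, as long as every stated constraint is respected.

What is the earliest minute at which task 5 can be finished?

126

Nothing blocks task 1, so it runs from minute 0 to minute 51.
Task 3 cannot begin until task 1 (finishes minute 51). It runs from minute 51 to 51 + 45 = minute 96.
Task 2 waits on task 1 (finishes minute 51), so it starts at minute 51 and finishes at 51 + 34 = minute 85.
For task 4: task 2 (finishes minute 85, plus 10-minute gap → minute 95); task 3 (finishes minute 96). Taking the maximum gives a start of minute 96, and it finishes at 96 + 20 = minute 116.
Task 5 waits on task 4 (finishes minute 116), so it starts at minute 116 and finishes at 116 + 10 = minute 126.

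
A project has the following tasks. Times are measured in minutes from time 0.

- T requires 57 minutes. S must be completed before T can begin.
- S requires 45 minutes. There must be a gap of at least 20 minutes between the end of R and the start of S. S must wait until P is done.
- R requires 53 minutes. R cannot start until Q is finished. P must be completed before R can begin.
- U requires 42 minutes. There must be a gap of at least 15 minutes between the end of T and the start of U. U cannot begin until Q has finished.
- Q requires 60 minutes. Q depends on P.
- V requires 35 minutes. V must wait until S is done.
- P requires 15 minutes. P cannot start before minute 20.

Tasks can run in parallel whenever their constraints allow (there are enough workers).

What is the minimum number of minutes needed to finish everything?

P cannot begin until its own release at minute 20. It runs from minute 20 to 20 + 15 = minute 35.
After P (finishes minute 35), Q can start at minute 35 and finishes at minute 95.
For R: Q (finishes minute 95); P (finishes minute 35). Taking the maximum gives a start of minute 95, and it finishes at 95 + 53 = minute 148.
S cannot start until R (finishes minute 148, plus 20-minute gap → minute 168); P (finishes minute 35). The controlling bound is minute 168, so S finishes at 168 + 45 = minute 213.
V waits on S (finishes minute 213), so it starts at minute 213 and finishes at 213 + 35 = minute 248.
T waits on S (finishes minute 213), so it starts at minute 213 and finishes at 213 + 57 = minute 270.
For U: T (finishes minute 270, plus 15-minute gap → minute 285); Q (finishes minute 95). Taking the maximum gives a start of minute 285, and it finishes at 285 + 42 = minute 327.
All tasks are finished once the last one completes. Finish times: P at 35, Q at 95, R at 148, S at 213, T at 270, U at 327, V at 248. The latest is minute 327.

327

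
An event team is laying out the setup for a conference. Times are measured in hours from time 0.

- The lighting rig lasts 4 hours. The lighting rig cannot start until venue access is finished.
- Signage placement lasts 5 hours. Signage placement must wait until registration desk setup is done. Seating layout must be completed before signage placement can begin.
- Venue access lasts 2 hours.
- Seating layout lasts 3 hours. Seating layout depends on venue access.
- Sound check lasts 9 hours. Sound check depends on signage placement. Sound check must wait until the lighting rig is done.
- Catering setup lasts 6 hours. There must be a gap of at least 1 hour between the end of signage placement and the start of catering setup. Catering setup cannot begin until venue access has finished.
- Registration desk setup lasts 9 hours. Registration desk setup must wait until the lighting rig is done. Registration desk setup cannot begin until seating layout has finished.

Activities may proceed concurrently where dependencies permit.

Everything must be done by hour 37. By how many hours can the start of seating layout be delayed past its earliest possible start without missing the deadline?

Nothing blocks venue access, so it runs from hour 0 to hour 2.
After venue access (finishes hour 2), seating layout can start at hour 2 and finishes at hour 5.

Working backward from the deadline:
To finish by hour 37, catering setup (duration 6) must start no later than hour 31.
To finish by hour 37, sound check (duration 9) must start no later than hour 28.
Signage placement has several dependents: catering setup (must start by hour 31, minus 1-hour gap → hour 30); sound check (must start by hour 28). The earliest of those limits is hour 28, so signage placement must start by 28 − 5 = hour 23.
Registration desk setup feeds into signage placement (must start by hour 23); so registration desk setup must finish by hour 23 and therefore start by hour 14.
Seating layout must finish in time for registration desk setup (must start by hour 14); signage placement (must start by hour 23). The tightest is hour 14, so seating layout must start by 14 − 3 = hour 11.
So seating layout can start as early as hour 2 and as late as hour 11, giving 11 − 2 = 9 hours of slack.

9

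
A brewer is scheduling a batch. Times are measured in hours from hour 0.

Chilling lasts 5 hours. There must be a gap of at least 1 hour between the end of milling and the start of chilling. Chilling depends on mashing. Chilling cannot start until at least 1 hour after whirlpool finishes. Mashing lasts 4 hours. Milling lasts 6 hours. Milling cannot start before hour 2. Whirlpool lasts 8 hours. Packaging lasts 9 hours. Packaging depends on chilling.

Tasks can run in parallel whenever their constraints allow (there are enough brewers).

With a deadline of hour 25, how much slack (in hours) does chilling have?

2

Nothing blocks whirlpool, so it runs from hour 0 to hour 8.
Nothing blocks mashing, so it runs from hour 0 to hour 4.
After its own release at hour 2, milling can start at hour 2 and finishes at hour 8.
For chilling: milling (finishes hour 8, plus 1-hour gap → hour 9); mashing (finishes hour 4); whirlpool (finishes hour 8, plus 1-hour gap → hour 9). Taking the maximum gives a start of hour 9, and it finishes at 9 + 5 = hour 14.

Working backward from the deadline:
Packaging must finish by hour 25; it takes 9 hours, so it must start by 25 − 9 = hour 16.
Chilling must finish before packaging (must start by hour 16). With a 5-hour duration, chilling must start by 16 − 5 = hour 11.
So chilling can start as early as hour 9 and as late as hour 11, giving 11 − 9 = 2 hours of slack.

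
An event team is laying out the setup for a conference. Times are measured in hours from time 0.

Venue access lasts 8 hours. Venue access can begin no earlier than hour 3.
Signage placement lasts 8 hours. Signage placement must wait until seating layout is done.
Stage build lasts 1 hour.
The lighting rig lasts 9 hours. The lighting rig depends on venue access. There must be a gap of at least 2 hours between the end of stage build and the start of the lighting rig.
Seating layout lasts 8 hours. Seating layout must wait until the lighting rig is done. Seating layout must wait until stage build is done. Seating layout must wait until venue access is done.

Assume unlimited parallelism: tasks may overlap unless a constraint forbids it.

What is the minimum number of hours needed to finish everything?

36

Nothing blocks stage build, so it runs from hour 0 to hour 1.
After its own release at hour 3, venue access can start at hour 3 and finishes at hour 11.
The lighting rig cannot start until venue access (finishes hour 11); stage build (finishes hour 1, plus 2-hour gap → hour 3). The controlling bound is hour 11, so the lighting rig finishes at 11 + 9 = hour 20.
Seating layout needs all of the lighting rig (finishes hour 20); stage build (finishes hour 1); venue access (finishes hour 11). That puts its earliest start at hour 20; it finishes at 20 + 8 = hour 28.
Signage placement waits on seating layout (finishes hour 28), so it starts at hour 28 and finishes at 28 + 8 = hour 36.
All tasks are finished once the last one completes. Finish times: Venue access at 11, Stage build at 1, The lighting rig at 20, Seating layout at 28, Signage placement at 36. The latest is hour 36.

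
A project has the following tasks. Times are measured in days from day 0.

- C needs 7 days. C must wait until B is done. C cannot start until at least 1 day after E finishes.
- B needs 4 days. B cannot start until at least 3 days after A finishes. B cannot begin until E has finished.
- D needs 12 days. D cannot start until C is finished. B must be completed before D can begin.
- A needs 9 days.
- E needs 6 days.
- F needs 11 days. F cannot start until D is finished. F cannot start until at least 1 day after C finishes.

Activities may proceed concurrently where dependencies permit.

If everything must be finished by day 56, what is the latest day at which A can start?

F must finish by day 56; it takes 11 days, so it must start by 56 − 11 = day 45.
D feeds into F (must start by day 45); so D must finish by day 45 and therefore start by day 33.
C must finish in time for D (must start by day 33); F (must start by day 45, minus 1-day gap → day 44). The tightest is day 33, so C must start by 33 − 7 = day 26.
B has several dependents: C (must start by day 26); D (must start by day 33). The earliest of those limits is day 26, so B must start by 26 − 4 = day 22.
Since B (must start by day 22, minus 3-day gap → day 19) depends on it, A must finish by day 19. Backing off its 9-day duration gives a latest start of day 10.

10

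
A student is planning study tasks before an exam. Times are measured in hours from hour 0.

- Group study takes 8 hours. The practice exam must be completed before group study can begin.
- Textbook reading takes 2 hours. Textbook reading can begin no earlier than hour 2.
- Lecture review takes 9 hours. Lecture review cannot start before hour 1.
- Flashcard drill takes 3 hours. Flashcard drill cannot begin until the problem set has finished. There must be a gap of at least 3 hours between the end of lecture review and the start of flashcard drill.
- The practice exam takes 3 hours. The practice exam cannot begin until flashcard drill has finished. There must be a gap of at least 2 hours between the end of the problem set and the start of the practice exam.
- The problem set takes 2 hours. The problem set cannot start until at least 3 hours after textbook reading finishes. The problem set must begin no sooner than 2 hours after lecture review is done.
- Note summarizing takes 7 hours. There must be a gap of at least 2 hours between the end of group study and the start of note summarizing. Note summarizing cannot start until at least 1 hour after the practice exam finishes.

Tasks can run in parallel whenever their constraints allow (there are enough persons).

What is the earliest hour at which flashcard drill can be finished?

17

Lecture review waits on its own release at hour 1, so it starts at hour 1 and finishes at 1 + 9 = hour 10.
Textbook reading cannot begin until its own release at hour 2. It runs from hour 2 to 2 + 2 = hour 4.
The problem set cannot start until textbook reading (finishes hour 4, plus 3-hour gap → hour 7); lecture review (finishes hour 10, plus 2-hour gap → hour 12). The controlling bound is hour 12, so the problem set finishes at 12 + 2 = hour 14.
Flashcard drill cannot start until the problem set (finishes hour 14); lecture review (finishes hour 10, plus 3-hour gap → hour 13). The controlling bound is hour 14, so flashcard drill finishes at 14 + 3 = hour 17.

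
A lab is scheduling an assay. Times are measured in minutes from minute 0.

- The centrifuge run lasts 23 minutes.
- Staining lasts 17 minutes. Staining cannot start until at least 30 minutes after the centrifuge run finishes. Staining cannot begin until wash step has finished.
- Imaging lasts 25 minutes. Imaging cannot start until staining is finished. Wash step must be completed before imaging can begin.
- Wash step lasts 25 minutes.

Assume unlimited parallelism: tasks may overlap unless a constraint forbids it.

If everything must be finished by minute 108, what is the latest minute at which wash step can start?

To finish by minute 108, imaging (duration 25) must start no later than minute 83.
Staining feeds into imaging (must start by minute 83); so staining must finish by minute 83 and therefore start by minute 66.
Wash step feeds staining (must start by minute 66); imaging (must start by minute 83). Taking the minimum, wash step must finish by minute 66 and start by 66 − 25 = minute 41.

41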